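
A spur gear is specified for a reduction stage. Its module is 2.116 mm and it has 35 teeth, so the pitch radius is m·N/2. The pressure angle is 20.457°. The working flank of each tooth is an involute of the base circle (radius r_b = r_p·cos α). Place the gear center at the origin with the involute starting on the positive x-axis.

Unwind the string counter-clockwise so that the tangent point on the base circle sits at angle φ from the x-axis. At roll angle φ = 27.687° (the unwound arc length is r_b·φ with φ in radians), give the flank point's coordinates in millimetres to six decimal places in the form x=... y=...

pitch radius r_p = m·N/2 = 2.116·35/2 = 37.030000
base radius r_b = r_p·cos α = 37.030000·cos 20.457° = 34.694694
roll angle φ = 27.687° = 0.48322931 rad
x = r_b·(cos φ + φ·sin φ) = 34.694694·(0.88549907 + 0.48322931·0.46464114) = 38.512057
y = r_b·(sin φ − φ·cos φ) = 34.694694·(0.46464114 − 0.48322931·0.88549907) = 1.274754

x=38.512057 y=1.274754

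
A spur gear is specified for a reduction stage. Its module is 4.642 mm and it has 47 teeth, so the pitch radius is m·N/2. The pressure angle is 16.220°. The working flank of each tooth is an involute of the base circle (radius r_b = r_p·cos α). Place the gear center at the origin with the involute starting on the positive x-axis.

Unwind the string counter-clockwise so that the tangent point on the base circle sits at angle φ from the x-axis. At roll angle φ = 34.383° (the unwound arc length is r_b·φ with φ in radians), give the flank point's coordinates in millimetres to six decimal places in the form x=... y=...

x=121.940789 y=7.277030

pitch radius r_p = m·N/2 = 4.642·47/2 = 109.087000
base radius r_b = r_p·cos α = 109.087000·cos 16.220° = 104.744927
roll angle φ = 34.383° = 0.60009656 rad
x = r_b·(cos φ + φ·sin φ) = 104.744927·(0.82528109 + 0.60009656·0.56472216) = 121.940789
y = r_b·(sin φ − φ·cos φ) = 104.744927·(0.56472216 − 0.60009656·0.82528109) = 7.277030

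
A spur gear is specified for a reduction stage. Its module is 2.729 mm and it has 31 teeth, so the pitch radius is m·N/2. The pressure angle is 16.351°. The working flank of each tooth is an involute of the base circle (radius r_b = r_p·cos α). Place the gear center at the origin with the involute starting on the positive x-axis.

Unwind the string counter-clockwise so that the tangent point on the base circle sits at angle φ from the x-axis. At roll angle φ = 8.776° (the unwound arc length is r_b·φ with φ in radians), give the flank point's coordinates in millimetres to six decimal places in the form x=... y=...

x=41.062039 y=0.048505

pitch radius r_p = m·N/2 = 2.729·31/2 = 42.299500
base radius r_b = r_p·cos α = 42.299500·cos 16.351° = 40.588700
roll angle φ = 8.776° = 0.15317010 rad
x = r_b·(cos φ + φ·sin φ) = 40.588700·(0.98829238 + 0.15317010·0.15257187) = 41.062039
y = r_b·(sin φ − φ·cos φ) = 40.588700·(0.15257187 − 0.15317010·0.98829238) = 0.048505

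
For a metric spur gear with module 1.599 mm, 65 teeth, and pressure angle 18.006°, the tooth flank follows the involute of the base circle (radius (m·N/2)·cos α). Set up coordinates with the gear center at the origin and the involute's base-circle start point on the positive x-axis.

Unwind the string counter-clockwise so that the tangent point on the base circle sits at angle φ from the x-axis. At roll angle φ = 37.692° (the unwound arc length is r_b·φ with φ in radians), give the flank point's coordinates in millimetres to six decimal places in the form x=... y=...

x=58.987005 y=4.490237

pitch radius r_p = m·N/2 = 1.599·65/2 = 51.967500
base radius r_b = r_p·cos α = 51.967500·cos 18.006° = 49.422348
roll angle φ = 37.692° = 0.65784950 rad
x = r_b·(cos φ + φ·sin φ) = 49.422348·(0.79130891 + 0.65784950·0.61141656) = 58.987005
y = r_b·(sin φ − φ·cos φ) = 49.422348·(0.61141656 − 0.65784950·0.79130891) = 4.490237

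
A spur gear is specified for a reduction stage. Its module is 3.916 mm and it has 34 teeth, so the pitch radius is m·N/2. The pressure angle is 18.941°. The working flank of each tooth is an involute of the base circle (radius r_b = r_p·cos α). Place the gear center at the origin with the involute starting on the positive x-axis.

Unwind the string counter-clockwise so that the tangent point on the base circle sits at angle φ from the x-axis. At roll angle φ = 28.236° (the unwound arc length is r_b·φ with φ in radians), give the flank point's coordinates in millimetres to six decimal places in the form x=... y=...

x=70.155543 y=2.451611

pitch radius r_p = m·N/2 = 3.916·34/2 = 66.572000
base radius r_b = r_p·cos α = 66.572000·cos 18.941° = 62.967348
roll angle φ = 28.236° = 0.49281117 rad
x = r_b·(cos φ + φ·sin φ) = 62.967348·(0.88100637 + 0.49281117·0.47310441) = 70.155543
y = r_b·(sin φ − φ·cos φ) = 62.967348·(0.47310441 − 0.49281117·0.88100637) = 2.451611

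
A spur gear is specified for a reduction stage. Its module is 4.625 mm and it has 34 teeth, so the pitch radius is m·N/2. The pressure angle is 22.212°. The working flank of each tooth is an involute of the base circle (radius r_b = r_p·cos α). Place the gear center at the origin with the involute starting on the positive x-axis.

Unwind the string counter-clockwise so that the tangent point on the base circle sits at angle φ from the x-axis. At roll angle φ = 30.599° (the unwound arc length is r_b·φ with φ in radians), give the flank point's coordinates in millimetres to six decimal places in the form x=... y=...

x=82.442216 y=3.591442

pitch radius r_p = m·N/2 = 4.625·34/2 = 78.625000
base radius r_b = r_p·cos α = 78.625000·cos 22.212° = 72.790351
roll angle φ = 30.599° = 0.53405330 rad
x = r_b·(cos φ + φ·sin φ) = 72.790351·(0.86075091 + 0.53405330·0.50902639) = 82.442216
y = r_b·(sin φ − φ·cos φ) = 72.790351·(0.50902639 − 0.53405330·0.86075091) = 3.591442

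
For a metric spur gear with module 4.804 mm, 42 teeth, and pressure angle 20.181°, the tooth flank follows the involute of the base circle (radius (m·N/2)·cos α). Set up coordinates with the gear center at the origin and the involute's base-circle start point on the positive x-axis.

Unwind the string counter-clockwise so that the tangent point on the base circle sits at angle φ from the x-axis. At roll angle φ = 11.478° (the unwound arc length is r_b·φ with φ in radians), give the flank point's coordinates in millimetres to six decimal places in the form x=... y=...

pitch radius r_p = m·N/2 = 4.804·42/2 = 100.884000
base radius r_b = r_p·cos α = 100.884000·cos 20.181° = 94.690477
roll angle φ = 11.478° = 0.20032889 rad
x = r_b·(cos φ + φ·sin φ) = 94.690477·(0.98000118 + 0.20032889·0.19899166) = 96.571499
y = r_b·(sin φ − φ·cos φ) = 94.690477·(0.19899166 − 0.20032889·0.98000118) = 0.252739

x=96.571499 y=0.252739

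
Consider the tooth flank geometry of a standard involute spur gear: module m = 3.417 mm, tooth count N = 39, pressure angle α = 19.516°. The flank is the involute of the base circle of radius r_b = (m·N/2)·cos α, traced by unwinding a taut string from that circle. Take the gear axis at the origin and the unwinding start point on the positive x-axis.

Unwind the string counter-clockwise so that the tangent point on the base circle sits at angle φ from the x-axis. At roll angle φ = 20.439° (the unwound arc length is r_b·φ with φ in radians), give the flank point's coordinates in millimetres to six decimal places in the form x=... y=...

x=66.673187 y=0.938288

pitch radius r_p = m·N/2 = 3.417·39/2 = 66.631500
base radius r_b = r_p·cos α = 66.631500·cos 19.516° = 62.803403
roll angle φ = 20.439° = 0.35672785 rad
x = r_b·(cos φ + φ·sin φ) = 62.803403·(0.93704451 + 0.35672785·0.34920995) = 66.673187
y = r_b·(sin φ − φ·cos φ) = 62.803403·(0.34920995 − 0.35672785·0.93704451) = 0.938288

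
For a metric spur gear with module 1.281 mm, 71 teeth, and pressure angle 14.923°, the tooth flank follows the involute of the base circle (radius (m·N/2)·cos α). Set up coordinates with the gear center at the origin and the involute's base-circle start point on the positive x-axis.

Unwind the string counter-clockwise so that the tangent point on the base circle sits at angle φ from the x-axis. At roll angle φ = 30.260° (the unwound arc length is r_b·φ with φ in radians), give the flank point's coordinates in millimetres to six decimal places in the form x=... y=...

pitch radius r_p = m·N/2 = 1.281·71/2 = 45.475500
base radius r_b = r_p·cos α = 45.475500·cos 14.923° = 43.941738
roll angle φ = 30.260° = 0.52813663 rad
x = r_b·(cos φ + φ·sin φ) = 43.941738·(0.86374757 + 0.52813663·0.50392474) = 49.649272
y = r_b·(sin φ − φ·cos φ) = 43.941738·(0.50392474 − 0.52813663·0.86374757) = 2.098130

x=49.649272 y=2.098130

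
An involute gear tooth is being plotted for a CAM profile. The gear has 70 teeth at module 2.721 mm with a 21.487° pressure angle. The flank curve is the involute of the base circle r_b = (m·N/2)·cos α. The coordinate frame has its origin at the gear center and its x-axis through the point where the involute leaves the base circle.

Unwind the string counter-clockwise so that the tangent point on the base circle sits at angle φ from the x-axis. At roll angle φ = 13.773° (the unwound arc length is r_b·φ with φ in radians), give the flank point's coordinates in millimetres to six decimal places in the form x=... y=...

x=91.139691 y=0.407942

pitch radius r_p = m·N/2 = 2.721·70/2 = 95.235000
base radius r_b = r_p·cos α = 95.235000·cos 21.487° = 88.616234
roll angle φ = 13.773° = 0.24038420 rad
x = r_b·(cos φ + φ·sin φ) = 88.616234·(0.97124658 + 0.24038420·0.23807579) = 91.139691
y = r_b·(sin φ − φ·cos φ) = 88.616234·(0.23807579 − 0.24038420·0.97124658) = 0.407942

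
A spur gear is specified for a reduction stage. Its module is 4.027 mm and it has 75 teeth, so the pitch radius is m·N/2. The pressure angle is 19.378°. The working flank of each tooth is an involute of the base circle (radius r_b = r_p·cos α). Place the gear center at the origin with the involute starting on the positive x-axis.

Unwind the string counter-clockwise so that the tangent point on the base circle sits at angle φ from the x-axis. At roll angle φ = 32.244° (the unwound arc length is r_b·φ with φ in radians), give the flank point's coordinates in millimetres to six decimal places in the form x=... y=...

x=163.261163 y=8.198348

pitch radius r_p = m·N/2 = 4.027·75/2 = 151.012500
base radius r_b = r_p·cos α = 151.012500·cos 19.378° = 142.457661
roll angle φ = 32.244° = 0.56276396 rad
x = r_b·(cos φ + φ·sin φ) = 142.457661·(0.84578370 + 0.56276396·0.53352595) = 163.261163
y = r_b·(sin φ − φ·cos φ) = 142.457661·(0.53352595 − 0.56276396·0.84578370) = 8.198348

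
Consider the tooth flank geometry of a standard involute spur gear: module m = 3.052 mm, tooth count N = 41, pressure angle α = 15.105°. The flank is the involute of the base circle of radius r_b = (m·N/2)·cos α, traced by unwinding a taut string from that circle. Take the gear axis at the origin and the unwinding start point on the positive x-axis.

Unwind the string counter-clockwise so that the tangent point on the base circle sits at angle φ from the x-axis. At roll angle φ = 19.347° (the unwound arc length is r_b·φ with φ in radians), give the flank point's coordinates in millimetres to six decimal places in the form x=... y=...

pitch radius r_p = m·N/2 = 3.052·41/2 = 62.566000
base radius r_b = r_p·cos α = 62.566000·cos 15.105° = 60.404338
roll angle φ = 19.347° = 0.33766885 rad
x = r_b·(cos φ + φ·sin φ) = 60.404338·(0.94352951 + 0.33766885·0.33128849) = 63.750455
y = r_b·(sin φ − φ·cos φ) = 60.404338·(0.33128849 − 0.33766885·0.94352951) = 0.766408

x=63.750455 y=0.766408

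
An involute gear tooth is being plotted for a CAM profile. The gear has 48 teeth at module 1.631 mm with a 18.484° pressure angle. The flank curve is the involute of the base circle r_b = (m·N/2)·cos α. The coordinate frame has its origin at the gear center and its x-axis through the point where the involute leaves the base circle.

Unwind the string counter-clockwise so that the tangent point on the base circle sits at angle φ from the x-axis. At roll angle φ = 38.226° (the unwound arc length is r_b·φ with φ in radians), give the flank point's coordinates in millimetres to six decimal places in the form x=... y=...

pitch radius r_p = m·N/2 = 1.631·48/2 = 39.144000
base radius r_b = r_p·cos α = 39.144000·cos 18.484° = 37.124648
roll angle φ = 38.226° = 0.66716956 rad
x = r_b·(cos φ + φ·sin φ) = 37.124648·(0.78557619 + 0.66716956·0.61876494) = 44.490079
y = r_b·(sin φ − φ·cos φ) = 37.124648·(0.61876494 − 0.66716956·0.78557619) = 3.513938

x=44.490079 y=3.513938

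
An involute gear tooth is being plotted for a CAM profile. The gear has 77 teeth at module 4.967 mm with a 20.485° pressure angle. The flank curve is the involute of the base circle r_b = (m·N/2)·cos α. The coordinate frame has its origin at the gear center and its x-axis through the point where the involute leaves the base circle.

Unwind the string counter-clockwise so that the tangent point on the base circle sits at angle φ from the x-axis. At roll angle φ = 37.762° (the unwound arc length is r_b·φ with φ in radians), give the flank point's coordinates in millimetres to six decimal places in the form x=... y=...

x=213.919041 y=16.363551

pitch radius r_p = m·N/2 = 4.967·77/2 = 191.229500
base radius r_b = r_p·cos α = 191.229500·cos 20.485° = 179.136881
roll angle φ = 37.762° = 0.65907123 rad
x = r_b·(cos φ + φ·sin φ) = 179.136881·(0.79056133 + 0.65907123·0.61238287) = 213.919041
y = r_b·(sin φ − φ·cos φ) = 179.136881·(0.61238287 − 0.65907123·0.79056133) = 16.363551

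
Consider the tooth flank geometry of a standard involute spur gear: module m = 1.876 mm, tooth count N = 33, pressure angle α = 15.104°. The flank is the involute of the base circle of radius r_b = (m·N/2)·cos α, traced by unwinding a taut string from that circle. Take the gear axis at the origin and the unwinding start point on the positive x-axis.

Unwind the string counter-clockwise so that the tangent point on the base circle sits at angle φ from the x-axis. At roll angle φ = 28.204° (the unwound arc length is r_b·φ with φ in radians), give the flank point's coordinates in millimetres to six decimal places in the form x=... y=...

x=33.288993 y=1.159662

pitch radius r_p = m·N/2 = 1.876·33/2 = 30.954000
base radius r_b = r_p·cos α = 30.954000·cos 15.104° = 29.884677
roll angle φ = 28.204° = 0.49225266 rad
x = r_b·(cos φ + φ·sin φ) = 29.884677·(0.88127046 + 0.49225266·0.47261229) = 33.288993
y = r_b·(sin φ − φ·cos φ) = 29.884677·(0.47261229 − 0.49225266·0.88127046) = 1.159662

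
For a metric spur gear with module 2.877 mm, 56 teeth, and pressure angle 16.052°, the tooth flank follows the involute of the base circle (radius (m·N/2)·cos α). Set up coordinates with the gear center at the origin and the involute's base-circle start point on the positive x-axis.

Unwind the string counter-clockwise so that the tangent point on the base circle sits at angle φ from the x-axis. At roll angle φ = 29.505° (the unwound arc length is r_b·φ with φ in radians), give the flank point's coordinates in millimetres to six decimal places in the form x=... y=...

pitch radius r_p = m·N/2 = 2.877·56/2 = 80.556000
base radius r_b = r_p·cos α = 80.556000·cos 16.052° = 77.415213
roll angle φ = 29.505° = 0.51495940 rad
x = r_b·(cos φ + φ·sin φ) = 77.415213·(0.87031272 + 0.51495940·0.49249951) = 87.009279
y = r_b·(sin φ − φ·cos φ) = 77.415213·(0.49249951 − 0.51495940·0.87031272) = 3.431336

x=87.009279 y=3.431336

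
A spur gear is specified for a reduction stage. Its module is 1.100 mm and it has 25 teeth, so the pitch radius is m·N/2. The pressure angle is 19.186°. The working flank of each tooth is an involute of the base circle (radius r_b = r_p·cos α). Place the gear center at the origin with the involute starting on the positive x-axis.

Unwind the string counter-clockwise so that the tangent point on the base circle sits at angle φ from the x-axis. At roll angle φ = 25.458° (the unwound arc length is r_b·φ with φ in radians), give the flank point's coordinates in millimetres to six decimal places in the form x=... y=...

x=14.205611 y=0.372280

pitch radius r_p = m·N/2 = 1.100·25/2 = 13.750000
base radius r_b = r_p·cos α = 13.750000·cos 19.186° = 12.986280
roll angle φ = 25.458° = 0.44432592 rad
x = r_b·(cos φ + φ·sin φ) = 12.986280·(0.90290062 + 0.44432592·0.42984935) = 14.205611
y = r_b·(sin φ − φ·cos φ) = 12.986280·(0.42984935 − 0.44432592·0.90290062) = 0.372280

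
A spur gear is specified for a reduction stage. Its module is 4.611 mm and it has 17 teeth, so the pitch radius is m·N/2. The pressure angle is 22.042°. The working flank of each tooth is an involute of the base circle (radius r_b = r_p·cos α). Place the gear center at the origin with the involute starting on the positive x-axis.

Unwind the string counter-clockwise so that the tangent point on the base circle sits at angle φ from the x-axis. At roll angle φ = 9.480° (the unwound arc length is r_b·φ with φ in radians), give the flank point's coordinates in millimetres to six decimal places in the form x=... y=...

x=36.822680 y=0.054701

pitch radius r_p = m·N/2 = 4.611·17/2 = 39.193500
base radius r_b = r_p·cos α = 39.193500·cos 22.042° = 36.328808
roll angle φ = 9.480° = 0.16545721 rad
x = r_b·(cos φ + φ·sin φ) = 36.328808·(0.98634315 + 0.16545721·0.16470332) = 36.822680
y = r_b·(sin φ − φ·cos φ) = 36.328808·(0.16470332 − 0.16545721·0.98634315) = 0.054701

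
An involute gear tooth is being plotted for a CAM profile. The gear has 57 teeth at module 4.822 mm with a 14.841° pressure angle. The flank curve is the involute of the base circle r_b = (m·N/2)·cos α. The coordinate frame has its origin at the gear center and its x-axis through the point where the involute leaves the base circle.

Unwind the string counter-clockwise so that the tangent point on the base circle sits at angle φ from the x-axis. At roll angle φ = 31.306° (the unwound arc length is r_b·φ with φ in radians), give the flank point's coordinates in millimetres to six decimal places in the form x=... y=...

x=151.216565 y=7.009857

pitch radius r_p = m·N/2 = 4.822·57/2 = 137.427000
base radius r_b = r_p·cos α = 137.427000·cos 14.841° = 132.842483
roll angle φ = 31.306° = 0.54639278 rad
x = r_b·(cos φ + φ·sin φ) = 132.842483·(0.85440442 + 0.54639278·0.51960859) = 151.216565
y = r_b·(sin φ − φ·cos φ) = 132.842483·(0.51960859 − 0.54639278·0.85440442) = 7.009857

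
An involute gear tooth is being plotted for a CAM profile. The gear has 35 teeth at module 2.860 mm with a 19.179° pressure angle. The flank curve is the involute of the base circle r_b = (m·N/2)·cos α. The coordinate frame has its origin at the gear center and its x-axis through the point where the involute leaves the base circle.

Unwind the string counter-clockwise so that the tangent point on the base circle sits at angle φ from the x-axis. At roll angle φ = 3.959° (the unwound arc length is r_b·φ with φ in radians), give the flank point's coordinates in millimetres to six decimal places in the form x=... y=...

pitch radius r_p = m·N/2 = 2.860·35/2 = 50.050000
base radius r_b = r_p·cos α = 50.050000·cos 19.179° = 47.272067
roll angle φ = 3.959° = 0.06909759 rad
x = r_b·(cos φ + φ·sin φ) = 47.272067·(0.99761371 + 0.06909759·0.06904261) = 47.384782
y = r_b·(sin φ − φ·cos φ) = 47.272067·(0.06904261 − 0.06909759·0.99761371) = 0.005196

x=47.384782 y=0.005196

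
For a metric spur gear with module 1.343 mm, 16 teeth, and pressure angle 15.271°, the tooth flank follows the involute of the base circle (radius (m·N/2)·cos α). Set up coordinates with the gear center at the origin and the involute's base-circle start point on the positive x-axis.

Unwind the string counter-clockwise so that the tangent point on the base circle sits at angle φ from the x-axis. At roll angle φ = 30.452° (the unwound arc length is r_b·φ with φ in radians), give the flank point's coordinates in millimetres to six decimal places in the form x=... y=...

pitch radius r_p = m·N/2 = 1.343·16/2 = 10.744000
base radius r_b = r_p·cos α = 10.744000·cos 15.271° = 10.364639
roll angle φ = 30.452° = 0.53148766 rad
x = r_b·(cos φ + φ·sin φ) = 10.364639·(0.86205405 + 0.53148766·0.50681635) = 11.726766
y = r_b·(sin φ − φ·cos φ) = 10.364639·(0.50681635 − 0.53148766·0.86205405) = 0.504190

x=11.726766 y=0.504190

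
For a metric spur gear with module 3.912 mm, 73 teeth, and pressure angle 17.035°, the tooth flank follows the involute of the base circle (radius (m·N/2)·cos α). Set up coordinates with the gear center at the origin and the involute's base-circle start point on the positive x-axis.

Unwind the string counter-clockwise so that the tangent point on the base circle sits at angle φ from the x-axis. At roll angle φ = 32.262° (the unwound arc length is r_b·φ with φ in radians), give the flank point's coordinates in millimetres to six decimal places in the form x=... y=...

pitch radius r_p = m·N/2 = 3.912·73/2 = 142.788000
base radius r_b = r_p·cos α = 142.788000·cos 17.035° = 136.523316
roll angle φ = 32.262° = 0.56307812 rad
x = r_b·(cos φ + φ·sin φ) = 136.523316·(0.84561604 + 0.56307812·0.53379163) = 156.480627
y = r_b·(sin φ − φ·cos φ) = 136.523316·(0.53379163 − 0.56307812·0.84561604) = 7.869714

x=156.480627 y=7.869714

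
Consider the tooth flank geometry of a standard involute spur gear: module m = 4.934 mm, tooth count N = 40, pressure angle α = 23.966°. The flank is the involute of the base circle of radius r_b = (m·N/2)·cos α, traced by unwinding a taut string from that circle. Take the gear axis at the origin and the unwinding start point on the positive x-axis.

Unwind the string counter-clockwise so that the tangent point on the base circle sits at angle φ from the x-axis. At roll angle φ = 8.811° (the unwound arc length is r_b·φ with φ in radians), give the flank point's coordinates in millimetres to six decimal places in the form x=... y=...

x=91.232398 y=0.109052

pitch radius r_p = m·N/2 = 4.934·40/2 = 98.680000
base radius r_b = r_p·cos α = 98.680000·cos 23.966° = 90.172468
roll angle φ = 8.811° = 0.15378096 rad
x = r_b·(cos φ + φ·sin φ) = 90.172468·(0.98819899 + 0.15378096·0.15317556) = 91.232398
y = r_b·(sin φ − φ·cos φ) = 90.172468·(0.15317556 − 0.15378096·0.98819899) = 0.109052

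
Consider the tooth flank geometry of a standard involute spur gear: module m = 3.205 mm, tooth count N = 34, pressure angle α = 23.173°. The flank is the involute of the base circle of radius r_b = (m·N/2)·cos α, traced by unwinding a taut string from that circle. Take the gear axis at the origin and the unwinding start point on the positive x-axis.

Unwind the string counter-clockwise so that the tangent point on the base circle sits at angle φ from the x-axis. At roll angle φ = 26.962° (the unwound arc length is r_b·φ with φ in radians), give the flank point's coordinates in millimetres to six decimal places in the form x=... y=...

x=55.331843 y=1.701624

pitch radius r_p = m·N/2 = 3.205·34/2 = 54.485000
base radius r_b = r_p·cos α = 54.485000·cos 23.173° = 50.089198
roll angle φ = 26.962° = 0.47057567 rad
x = r_b·(cos φ + φ·sin φ) = 50.089198·(0.89130743 + 0.47057567·0.45339946) = 55.331843
y = r_b·(sin φ − φ·cos φ) = 50.089198·(0.45339946 − 0.47057567·0.89130743) = 1.701624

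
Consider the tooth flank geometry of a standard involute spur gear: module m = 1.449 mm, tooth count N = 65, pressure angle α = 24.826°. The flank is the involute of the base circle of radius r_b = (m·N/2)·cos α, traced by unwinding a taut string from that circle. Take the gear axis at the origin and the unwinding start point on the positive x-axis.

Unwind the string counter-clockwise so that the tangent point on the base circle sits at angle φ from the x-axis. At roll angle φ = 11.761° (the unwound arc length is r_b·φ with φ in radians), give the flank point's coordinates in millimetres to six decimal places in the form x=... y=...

x=43.631517 y=0.122702

pitch radius r_p = m·N/2 = 1.449·65/2 = 47.092500
base radius r_b = r_p·cos α = 47.092500·cos 24.826° = 42.740543
roll angle φ = 11.761° = 0.20526817 rad
x = r_b·(cos φ + φ·sin φ) = 42.740543·(0.97900636 + 0.20526817·0.20382971) = 43.631517
y = r_b·(sin φ − φ·cos φ) = 42.740543·(0.20382971 − 0.20526817·0.97900636) = 0.122702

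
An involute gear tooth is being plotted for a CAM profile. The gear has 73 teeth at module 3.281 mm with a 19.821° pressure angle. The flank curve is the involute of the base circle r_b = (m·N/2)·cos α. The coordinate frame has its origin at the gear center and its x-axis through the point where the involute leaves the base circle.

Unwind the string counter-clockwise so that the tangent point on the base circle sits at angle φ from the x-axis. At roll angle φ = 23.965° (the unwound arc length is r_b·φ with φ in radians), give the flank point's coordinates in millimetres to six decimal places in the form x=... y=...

pitch radius r_p = m·N/2 = 3.281·73/2 = 119.756500
base radius r_b = r_p·cos α = 119.756500·cos 19.821° = 112.661712
roll angle φ = 23.965° = 0.41826816 rad
x = r_b·(cos φ + φ·sin φ) = 112.661712·(0.91379375 + 0.41826816·0.40617851) = 122.089840
y = r_b·(sin φ − φ·cos φ) = 112.661712·(0.40617851 − 0.41826816·0.91379375) = 2.700241

x=122.089840 y=2.700241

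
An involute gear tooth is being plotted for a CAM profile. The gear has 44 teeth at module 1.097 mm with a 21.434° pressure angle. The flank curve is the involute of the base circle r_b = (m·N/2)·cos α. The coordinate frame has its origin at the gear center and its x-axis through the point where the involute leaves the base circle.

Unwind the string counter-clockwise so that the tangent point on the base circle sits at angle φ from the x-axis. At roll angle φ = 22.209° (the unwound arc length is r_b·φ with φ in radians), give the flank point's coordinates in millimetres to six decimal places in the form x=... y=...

pitch radius r_p = m·N/2 = 1.097·44/2 = 24.134000
base radius r_b = r_p·cos α = 24.134000·cos 21.434° = 22.464872
roll angle φ = 22.209° = 0.38762017 rad
x = r_b·(cos φ + φ·sin φ) = 22.464872·(0.92581122 + 0.38762017·0.37798622) = 24.089673
y = r_b·(sin φ − φ·cos φ) = 22.464872·(0.37798622 − 0.38762017·0.92581122) = 0.429598

x=24.089673 y=0.429598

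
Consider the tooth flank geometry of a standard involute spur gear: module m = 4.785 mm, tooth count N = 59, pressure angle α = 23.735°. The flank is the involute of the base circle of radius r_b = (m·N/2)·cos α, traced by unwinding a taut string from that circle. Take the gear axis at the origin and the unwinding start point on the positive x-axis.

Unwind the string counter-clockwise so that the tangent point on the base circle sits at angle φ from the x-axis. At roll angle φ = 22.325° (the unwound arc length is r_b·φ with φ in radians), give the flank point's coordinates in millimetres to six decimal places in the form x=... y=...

pitch radius r_p = m·N/2 = 4.785·59/2 = 141.157500
base radius r_b = r_p·cos α = 141.157500·cos 23.735° = 129.217959
roll angle φ = 22.325° = 0.38964476 rad
x = r_b·(cos φ + φ·sin φ) = 129.217959·(0.92504406 + 0.38964476·0.37985982) = 138.657906
y = r_b·(sin φ − φ·cos φ) = 129.217959·(0.37985982 − 0.38964476·0.92504406) = 2.509575

x=138.657906 y=2.509575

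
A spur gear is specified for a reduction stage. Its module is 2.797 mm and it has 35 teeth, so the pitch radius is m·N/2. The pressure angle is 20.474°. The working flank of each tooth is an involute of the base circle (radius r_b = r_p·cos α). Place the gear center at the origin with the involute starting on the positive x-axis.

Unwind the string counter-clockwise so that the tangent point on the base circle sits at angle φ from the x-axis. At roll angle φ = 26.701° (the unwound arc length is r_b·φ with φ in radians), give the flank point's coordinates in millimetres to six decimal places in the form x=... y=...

x=50.567771 y=1.513645

pitch radius r_p = m·N/2 = 2.797·35/2 = 48.947500
base radius r_b = r_p·cos α = 48.947500·cos 20.474° = 45.855536
roll angle φ = 26.701° = 0.46602036 rad
x = r_b·(cos φ + φ·sin φ) = 45.855536·(0.89336355 + 0.46602036·0.44933459) = 50.567771
y = r_b·(sin φ − φ·cos φ) = 45.855536·(0.44933459 − 0.46602036·0.89336355) = 1.513645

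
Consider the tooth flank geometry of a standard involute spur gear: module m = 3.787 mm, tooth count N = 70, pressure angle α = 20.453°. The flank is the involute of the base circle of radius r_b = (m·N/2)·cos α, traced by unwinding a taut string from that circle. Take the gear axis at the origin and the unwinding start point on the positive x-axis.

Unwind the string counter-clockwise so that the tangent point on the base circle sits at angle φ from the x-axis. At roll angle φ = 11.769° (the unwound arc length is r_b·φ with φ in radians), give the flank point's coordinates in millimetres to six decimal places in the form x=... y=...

pitch radius r_p = m·N/2 = 3.787·70/2 = 132.545000
base radius r_b = r_p·cos α = 132.545000·cos 20.453° = 124.189251
roll angle φ = 11.769° = 0.20540780 rad
x = r_b·(cos φ + φ·sin φ) = 124.189251·(0.97897789 + 0.20540780·0.20396640) = 126.781599
y = r_b·(sin φ − φ·cos φ) = 124.189251·(0.20396640 − 0.20540780·0.97897789) = 0.357256

x=126.781599 y=0.357256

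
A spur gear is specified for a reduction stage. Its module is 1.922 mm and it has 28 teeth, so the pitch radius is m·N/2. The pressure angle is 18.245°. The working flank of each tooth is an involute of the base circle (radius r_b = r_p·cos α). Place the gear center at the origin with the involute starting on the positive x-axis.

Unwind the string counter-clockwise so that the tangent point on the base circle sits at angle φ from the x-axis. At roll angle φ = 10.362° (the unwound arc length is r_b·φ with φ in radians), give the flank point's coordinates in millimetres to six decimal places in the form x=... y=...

pitch radius r_p = m·N/2 = 1.922·28/2 = 26.908000
base radius r_b = r_p·cos α = 26.908000·cos 18.245° = 25.555239
roll angle φ = 10.362° = 0.18085102 rad
x = r_b·(cos φ + φ·sin φ) = 25.555239·(0.98369098 + 0.18085102·0.17986678) = 25.969747
y = r_b·(sin φ − φ·cos φ) = 25.555239·(0.17986678 − 0.18085102·0.98369098) = 0.050223

x=25.969747 y=0.050223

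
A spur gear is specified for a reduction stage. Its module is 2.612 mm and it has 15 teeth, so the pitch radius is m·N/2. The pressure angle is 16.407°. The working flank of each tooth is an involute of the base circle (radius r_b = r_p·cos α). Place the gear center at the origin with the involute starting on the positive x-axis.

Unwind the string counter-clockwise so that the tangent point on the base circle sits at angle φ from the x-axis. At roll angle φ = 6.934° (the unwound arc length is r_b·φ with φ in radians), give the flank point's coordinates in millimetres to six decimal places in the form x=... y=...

x=18.929398 y=0.011087

pitch radius r_p = m·N/2 = 2.612·15/2 = 19.590000
base radius r_b = r_p·cos α = 19.590000·cos 16.407° = 18.792285
roll angle φ = 6.934° = 0.12102113 rad
x = r_b·(cos φ + φ·sin φ) = 18.792285·(0.99268588 + 0.12102113·0.12072593) = 18.929398
y = r_b·(sin φ − φ·cos φ) = 18.792285·(0.12072593 − 0.12102113·0.99268588) = 0.011087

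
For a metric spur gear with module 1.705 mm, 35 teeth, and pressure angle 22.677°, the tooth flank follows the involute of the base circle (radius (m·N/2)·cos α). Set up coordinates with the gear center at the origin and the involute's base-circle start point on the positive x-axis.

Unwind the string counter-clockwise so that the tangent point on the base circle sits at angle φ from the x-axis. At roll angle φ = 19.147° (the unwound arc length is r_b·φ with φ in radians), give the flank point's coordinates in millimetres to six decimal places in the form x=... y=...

pitch radius r_p = m·N/2 = 1.705·35/2 = 29.837500
base radius r_b = r_p·cos α = 29.837500·cos 22.677° = 27.530850
roll angle φ = 19.147° = 0.33417819 rad
x = r_b·(cos φ + φ·sin φ) = 27.530850·(0.94468018 + 0.33417819·0.32799293) = 29.025452
y = r_b·(sin φ − φ·cos φ) = 27.530850·(0.32799293 − 0.33417819·0.94468018) = 0.338669

x=29.025452 y=0.338669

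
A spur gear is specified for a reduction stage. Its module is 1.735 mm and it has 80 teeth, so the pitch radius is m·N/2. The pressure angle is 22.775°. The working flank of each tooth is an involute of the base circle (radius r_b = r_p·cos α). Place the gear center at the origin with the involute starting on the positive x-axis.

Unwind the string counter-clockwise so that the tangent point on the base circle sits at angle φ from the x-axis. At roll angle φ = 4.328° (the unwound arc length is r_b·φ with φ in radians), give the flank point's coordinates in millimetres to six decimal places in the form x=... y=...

x=64.171330 y=0.009188

pitch radius r_p = m·N/2 = 1.735·80/2 = 69.400000
base radius r_b = r_p·cos α = 69.400000·cos 22.775° = 63.989031
roll angle φ = 4.328° = 0.07553785 rad
x = r_b·(cos φ + φ·sin φ) = 63.989031·(0.99714837 + 0.07553785·0.07546603) = 64.171330
y = r_b·(sin φ − φ·cos φ) = 63.989031·(0.07546603 − 0.07553785·0.99714837) = 0.009188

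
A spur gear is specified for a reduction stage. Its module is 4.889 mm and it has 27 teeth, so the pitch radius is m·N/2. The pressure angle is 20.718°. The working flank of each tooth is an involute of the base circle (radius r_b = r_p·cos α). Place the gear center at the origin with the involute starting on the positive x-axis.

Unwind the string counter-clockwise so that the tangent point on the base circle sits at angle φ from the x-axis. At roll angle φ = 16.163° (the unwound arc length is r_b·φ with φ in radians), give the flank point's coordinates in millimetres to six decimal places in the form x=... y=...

pitch radius r_p = m·N/2 = 4.889·27/2 = 66.001500
base radius r_b = r_p·cos α = 66.001500·cos 20.718° = 61.733377
roll angle φ = 16.163° = 0.28209757 rad
x = r_b·(cos φ + φ·sin φ) = 61.733377·(0.96047365 + 0.28209757·0.27837092) = 64.141066
y = r_b·(sin φ − φ·cos φ) = 61.733377·(0.27837092 − 0.28209757·0.96047365) = 0.458286

x=64.141066 y=0.458286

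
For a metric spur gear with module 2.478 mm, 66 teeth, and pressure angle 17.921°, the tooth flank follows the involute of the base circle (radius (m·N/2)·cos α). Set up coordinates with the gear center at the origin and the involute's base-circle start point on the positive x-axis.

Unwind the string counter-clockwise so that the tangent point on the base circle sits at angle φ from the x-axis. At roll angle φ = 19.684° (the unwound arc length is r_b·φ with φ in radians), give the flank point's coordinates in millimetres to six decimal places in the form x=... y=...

pitch radius r_p = m·N/2 = 2.478·66/2 = 81.774000
base radius r_b = r_p·cos α = 81.774000·cos 17.921° = 77.806464
roll angle φ = 19.684° = 0.34355061 rad
x = r_b·(cos φ + φ·sin φ) = 77.806464·(0.94156464 + 0.34355061·0.33683234) = 82.263498
y = r_b·(sin φ − φ·cos φ) = 77.806464·(0.33683234 − 0.34355061·0.94156464) = 1.039279

x=82.263498 y=1.039279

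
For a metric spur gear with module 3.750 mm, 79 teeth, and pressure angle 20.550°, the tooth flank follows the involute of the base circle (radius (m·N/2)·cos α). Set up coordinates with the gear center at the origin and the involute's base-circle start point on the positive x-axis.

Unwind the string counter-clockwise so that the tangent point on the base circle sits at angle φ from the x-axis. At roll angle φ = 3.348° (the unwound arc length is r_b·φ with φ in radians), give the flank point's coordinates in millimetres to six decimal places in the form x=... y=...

pitch radius r_p = m·N/2 = 3.750·79/2 = 148.125000
base radius r_b = r_p·cos α = 148.125000·cos 20.550° = 138.699246
roll angle φ = 3.348° = 0.05843362 rad
x = r_b·(cos φ + φ·sin φ) = 138.699246·(0.99829324 + 0.05843362·0.05840038) = 138.935838
y = r_b·(sin φ − φ·cos φ) = 138.699246·(0.05840038 − 0.05843362·0.99829324) = 0.009221

x=138.935838 y=0.009221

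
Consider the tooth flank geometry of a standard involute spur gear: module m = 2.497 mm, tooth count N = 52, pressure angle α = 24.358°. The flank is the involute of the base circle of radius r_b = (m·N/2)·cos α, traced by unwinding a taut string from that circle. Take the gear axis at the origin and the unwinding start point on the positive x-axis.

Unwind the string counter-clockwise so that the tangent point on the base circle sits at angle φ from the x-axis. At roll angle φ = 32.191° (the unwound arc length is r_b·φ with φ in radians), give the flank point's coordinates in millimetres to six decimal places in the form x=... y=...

pitch radius r_p = m·N/2 = 2.497·52/2 = 64.922000
base radius r_b = r_p·cos α = 64.922000·cos 24.358° = 59.143049
roll angle φ = 32.191° = 0.56183894 rad
x = r_b·(cos φ + φ·sin φ) = 59.143049·(0.84627686 + 0.56183894·0.53274335) = 67.753852
y = r_b·(sin φ − φ·cos φ) = 59.143049·(0.53274335 − 0.56183894·0.84627686) = 3.387244

x=67.753852 y=3.387244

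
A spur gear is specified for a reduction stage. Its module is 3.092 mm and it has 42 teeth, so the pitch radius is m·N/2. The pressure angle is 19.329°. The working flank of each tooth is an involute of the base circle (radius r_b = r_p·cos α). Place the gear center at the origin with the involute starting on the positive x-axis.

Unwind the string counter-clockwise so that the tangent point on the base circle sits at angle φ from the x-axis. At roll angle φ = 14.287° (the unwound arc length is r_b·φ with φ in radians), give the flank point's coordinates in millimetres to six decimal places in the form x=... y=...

x=63.147391 y=0.314698

pitch radius r_p = m·N/2 = 3.092·42/2 = 64.932000
base radius r_b = r_p·cos α = 64.932000·cos 19.329° = 61.272013
roll angle φ = 14.287° = 0.24935519 rad
x = r_b·(cos φ + φ·sin φ) = 61.272013·(0.96907175 + 0.24935519·0.24677914) = 63.147391
y = r_b·(sin φ − φ·cos φ) = 61.272013·(0.24677914 − 0.24935519·0.96907175) = 0.314698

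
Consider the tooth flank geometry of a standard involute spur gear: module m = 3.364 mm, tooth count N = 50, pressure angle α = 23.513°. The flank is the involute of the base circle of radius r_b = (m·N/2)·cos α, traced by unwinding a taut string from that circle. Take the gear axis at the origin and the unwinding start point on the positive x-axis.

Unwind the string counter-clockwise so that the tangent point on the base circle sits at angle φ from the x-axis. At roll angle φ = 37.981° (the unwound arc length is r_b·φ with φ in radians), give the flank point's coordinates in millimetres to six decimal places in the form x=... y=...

pitch radius r_p = m·N/2 = 3.364·50/2 = 84.100000
base radius r_b = r_p·cos α = 84.100000·cos 23.513° = 77.117141
roll angle φ = 37.981° = 0.66289350 rad
x = r_b·(cos φ + φ·sin φ) = 77.117141·(0.78821487 + 0.66289350·0.61540013) = 92.244410
y = r_b·(sin φ − φ·cos φ) = 77.117141·(0.61540013 − 0.66289350·0.78821487) = 7.163998

x=92.244410 y=7.163998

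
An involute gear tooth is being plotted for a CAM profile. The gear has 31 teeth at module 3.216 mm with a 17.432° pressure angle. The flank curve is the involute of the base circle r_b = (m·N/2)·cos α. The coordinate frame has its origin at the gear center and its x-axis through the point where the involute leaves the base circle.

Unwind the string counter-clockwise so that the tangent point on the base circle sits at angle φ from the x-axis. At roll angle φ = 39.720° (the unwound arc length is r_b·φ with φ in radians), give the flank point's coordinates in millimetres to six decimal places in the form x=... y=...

pitch radius r_p = m·N/2 = 3.216·31/2 = 49.848000
base radius r_b = r_p·cos α = 49.848000·cos 17.432° = 47.558639
roll angle φ = 39.720° = 0.69324478 rad
x = r_b·(cos φ + φ·sin φ) = 47.558639·(0.76917654 + 0.69324478·0.63903635) = 57.649876
y = r_b·(sin φ − φ·cos φ) = 47.558639·(0.63903635 − 0.69324478·0.76917654) = 5.032119

x=57.649876 y=5.032119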